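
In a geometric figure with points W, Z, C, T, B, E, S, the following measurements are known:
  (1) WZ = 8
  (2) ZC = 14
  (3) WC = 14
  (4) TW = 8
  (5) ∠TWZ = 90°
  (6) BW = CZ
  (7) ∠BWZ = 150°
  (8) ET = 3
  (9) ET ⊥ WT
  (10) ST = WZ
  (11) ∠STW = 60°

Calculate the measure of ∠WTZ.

Step 1: By the law of cosines on triangle TWZ: TZ² = 8² + 8² − 2·8·8·cos(90°) = 128, so TZ = 8·√2.
Step 2: By the inverse law of cosines on triangle WTZ: cos(∠WTZ) = (8² + (8·√2)² − 8²) / (2·8·8·√2) = 128/181.02 = 0.7071, so ∠WTZ = 45°.

Therefore, the measure of angle ∠WTZ = 45°.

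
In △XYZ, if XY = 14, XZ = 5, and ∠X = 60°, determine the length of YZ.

When two sides and the included angle are known, the law of cosines gives the third side.
c^2 = a^2 + b^2 - 2ab cos(C) generalizes the Pythagorean theorem to non-right triangles.
Here: YZ^2 = 196 + 25 - 140*(1/2) = 151
YZ = sqrt(151)

sqrt(151)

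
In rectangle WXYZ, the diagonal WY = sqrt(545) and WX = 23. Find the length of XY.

Using the Pythagorean theorem: d^2 = a^2 + b^2
b^2 = d^2 - a^2
b^2 = 545 - 529
b^2 = 16
b = sqrt(16) = 4

4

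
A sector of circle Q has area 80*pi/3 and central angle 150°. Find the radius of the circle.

Sector area A = πr² × θ/360, so r² = 360A / (πθ).
r² = 360 × 80*pi/3 / (π × 150)
r² = 64
r = 8

8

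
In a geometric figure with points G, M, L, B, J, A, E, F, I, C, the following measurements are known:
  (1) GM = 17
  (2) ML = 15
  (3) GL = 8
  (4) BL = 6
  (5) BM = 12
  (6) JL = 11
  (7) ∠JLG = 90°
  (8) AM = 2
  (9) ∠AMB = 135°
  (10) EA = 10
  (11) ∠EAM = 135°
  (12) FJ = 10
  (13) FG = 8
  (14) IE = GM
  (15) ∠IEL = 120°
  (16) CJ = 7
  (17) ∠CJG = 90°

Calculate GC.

Step 1: By the law of cosines on triangle JLG: JG² = 11² + 8² − 2·11·8·cos(90°) = 185, so JG = √185.
Step 2: By the law of cosines on triangle GJC: GC² = √185² + 7² − 2·√185·7·cos(90°) = 234, so GC = 3·√26.

Therefore, the length of GC = 3·√26.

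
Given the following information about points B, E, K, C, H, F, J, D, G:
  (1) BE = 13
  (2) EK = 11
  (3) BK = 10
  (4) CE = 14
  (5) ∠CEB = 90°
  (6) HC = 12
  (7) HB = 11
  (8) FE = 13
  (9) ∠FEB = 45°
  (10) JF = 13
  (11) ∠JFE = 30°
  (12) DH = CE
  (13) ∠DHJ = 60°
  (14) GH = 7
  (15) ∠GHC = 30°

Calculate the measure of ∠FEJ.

Step 1: By the law of cosines on triangle EFJ: EJ² = 13² + 13² − 2·13·13·cos(30°) = 45.28, so EJ ≈ 6.73.
Step 2: By the inverse law of cosines on triangle FEJ: cos(∠FEJ) = (13² + 6.73² − 13²) / (2·13·6.73) = 45.28/174.96 = 0.2588, so ∠FEJ = 75°.

Therefore, the measure of angle ∠FEJ = 75°.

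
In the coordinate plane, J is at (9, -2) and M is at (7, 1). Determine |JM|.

The horizontal distance is |7 - 9| = 2 and the vertical distance is |1 - -2| = 3.
By the Pythagorean theorem, d = sqrt(2^2 + 3^2) = sqrt(13).

sqrt(13)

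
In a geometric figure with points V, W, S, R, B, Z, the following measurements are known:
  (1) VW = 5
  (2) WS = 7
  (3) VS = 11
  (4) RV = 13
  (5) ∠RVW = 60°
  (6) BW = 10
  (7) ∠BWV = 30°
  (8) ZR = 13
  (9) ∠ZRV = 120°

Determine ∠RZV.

Step 1: By the law of cosines on triangle ZRV: ZV² = 13² + 13² − 2·13·13·cos(120°) = 507, so ZV = 13·√3.
Step 2: By the inverse law of cosines on triangle RZV: cos(∠RZV) = (13² + (13·√3)² − 13²) / (2·13·13·√3) = 507/585.43 = 0.866, so ∠RZV = 30°.

Therefore, the measure of angle ∠RZV = 30°.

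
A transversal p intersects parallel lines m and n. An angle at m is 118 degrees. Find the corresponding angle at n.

Corresponding angles formed by parallel lines and a transversal are equal.
The given angle is 118 degrees.
The corresponding angle = 118 degrees.

118 degrees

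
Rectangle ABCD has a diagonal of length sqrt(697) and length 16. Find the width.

Using the Pythagorean theorem: d^2 = a^2 + b^2
b^2 = d^2 - a^2
b^2 = 697 - 256
b^2 = 441
b = sqrt(441) = 21

21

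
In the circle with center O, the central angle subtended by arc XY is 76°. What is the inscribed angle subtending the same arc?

Inscribed angle = 76° / 2 = 38° (inscribed angle theorem).

38°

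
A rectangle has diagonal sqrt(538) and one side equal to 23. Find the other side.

The diagonal of a rectangle forms a right triangle with the two sides.
Rearranging the Pythagorean theorem: missing side = sqrt(d^2 - known^2).
= sqrt(538 - 529) = sqrt(9) = 3.

3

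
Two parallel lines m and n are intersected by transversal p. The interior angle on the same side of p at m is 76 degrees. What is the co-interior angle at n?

Co-interior angles sum to 180: 180 - 76 = 104 degrees.

104 degrees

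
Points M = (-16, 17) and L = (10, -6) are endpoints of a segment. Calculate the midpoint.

The midpoint is the average of the coordinates:
x: (-16 + 10)/2 = -3
y: (17 + -6)/2 = 11/2
Midpoint = (-3, 11/2)

(-3, 11/2)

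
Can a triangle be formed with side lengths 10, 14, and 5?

Sort the sides: 5, 10, 14.
It suffices to check that the sum of the two smallest exceeds the largest:
5 + 10 = 15 > 14. ✓
Yes, a valid triangle can be formed.

Yes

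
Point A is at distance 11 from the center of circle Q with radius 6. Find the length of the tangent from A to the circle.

Let T be the point of tangency. Then QT ⊥ AT (radius ⊥ tangent).
In right triangle QTA: QA² = QT² + AT²
11² = 6² + AT²
AT² = 85, AT = sqrt(85)

sqrt(85)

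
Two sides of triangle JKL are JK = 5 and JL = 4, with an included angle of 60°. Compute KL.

When two sides and the included angle are known, the law of cosines gives the third side.
c^2 = a^2 + b^2 - 2ab cos(C) generalizes the Pythagorean theorem to non-right triangles.
Here: KL^2 = 25 + 16 - 40*(1/2) = 21
KL = sqrt(21)

sqrt(21)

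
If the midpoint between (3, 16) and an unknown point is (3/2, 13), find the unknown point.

Using the midpoint formula: M = ((x1 + x2)/2, (y1 + y2)/2)
We know M = (3/2, 13) and A = (3, 16)
For x: 3/2 = (3 + x2)/2, so x2 = 2*3/2 - 3 = 0
For y: 13 = (16 + y2)/2, so y2 = 2*13 - 16 = 10
B = (0, 10)

(0, 10)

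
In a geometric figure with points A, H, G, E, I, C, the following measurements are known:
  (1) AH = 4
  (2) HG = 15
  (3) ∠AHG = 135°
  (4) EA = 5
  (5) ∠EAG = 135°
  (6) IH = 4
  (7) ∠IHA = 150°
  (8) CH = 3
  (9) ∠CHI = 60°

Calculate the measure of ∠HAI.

Step 1: By the law of cosines on triangle AHI: AI² = 4² + 4² − 2·4·4·cos(150°) = 59.71, so AI ≈ 7.73.
Step 2: By the inverse law of cosines on triangle HAI: cos(∠HAI) = (4² + 7.73² − 4²) / (2·4·7.73) = 59.71/61.82 = 0.9659, so ∠HAI = 15°.

Therefore, the measure of angle ∠HAI = 15°.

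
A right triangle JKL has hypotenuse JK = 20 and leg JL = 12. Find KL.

KL = sqrt(20^2 - 12^2) = sqrt(256) = 16

16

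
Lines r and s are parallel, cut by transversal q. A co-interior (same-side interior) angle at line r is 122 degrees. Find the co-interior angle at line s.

Co-interior angles (same-side interior) formed by parallel lines and a transversal are supplementary (sum to 180 degrees).
The given angle is 122 degrees.
The co-interior angle = 180 - 122 = 58 degrees.

58 degrees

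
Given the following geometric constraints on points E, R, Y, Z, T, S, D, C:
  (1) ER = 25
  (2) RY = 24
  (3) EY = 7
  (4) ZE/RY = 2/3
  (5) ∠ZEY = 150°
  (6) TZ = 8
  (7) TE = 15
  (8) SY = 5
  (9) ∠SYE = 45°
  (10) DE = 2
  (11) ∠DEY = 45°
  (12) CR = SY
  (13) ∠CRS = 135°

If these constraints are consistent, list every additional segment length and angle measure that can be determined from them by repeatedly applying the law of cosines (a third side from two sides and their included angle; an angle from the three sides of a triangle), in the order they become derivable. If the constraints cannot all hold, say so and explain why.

The constraints are consistent. Derivable facts, in order:
After 1 step:
- ES ≈ 4.95
- YD ≈ 5.76
- YZ ≈ 22.34
- ∠ERY = 16.26°
- ∠ETZ = 82.1°
- ∠EYR = 90°
- ∠EZT = 68.22°
- ∠REY = 73.74°
- ∠TEZ = 29.69°
After 2 steps:
- ∠DYE = 14.21°
- ∠EDY = 120.79°
- ∠ESY = 89.42°
- ∠EYZ = 20.99°
- ∠EZY = 9.01°
- ∠SEY = 45.58°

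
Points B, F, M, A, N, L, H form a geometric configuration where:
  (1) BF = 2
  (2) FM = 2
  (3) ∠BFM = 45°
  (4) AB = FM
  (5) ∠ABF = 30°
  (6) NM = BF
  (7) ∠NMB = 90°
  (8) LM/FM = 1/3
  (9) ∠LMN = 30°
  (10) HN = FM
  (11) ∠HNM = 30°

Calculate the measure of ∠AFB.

From the given relations: AB = FM = 2.
Step 1: By the law of cosines on triangle FBA: FA² = 2² + 2² − 2·2·2·cos(30°) = 1.07, so FA ≈ 1.04.
Step 2: By the inverse law of cosines on triangle AFB: cos(∠AFB) = (1.04² + 2² − 2²) / (2·1.04·2) = 1.07/4.14 = 0.2588, so ∠AFB = 75°.

Therefore, the measure of angle ∠AFB = 75°.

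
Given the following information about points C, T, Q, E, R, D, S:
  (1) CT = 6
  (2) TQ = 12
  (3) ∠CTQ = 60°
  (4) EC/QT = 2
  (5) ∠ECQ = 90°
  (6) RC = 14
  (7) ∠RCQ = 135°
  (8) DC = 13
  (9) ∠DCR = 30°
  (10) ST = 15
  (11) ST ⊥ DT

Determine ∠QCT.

Step 1: By the law of cosines on triangle CTQ: CQ² = 6² + 12² − 2·6·12·cos(60°) = 108, so CQ = 6·√3.
Step 2: By the inverse law of cosines on triangle QCT: cos(∠QCT) = ((6·√3)² + 6² − 12²) / (2·6·√3·6) = 0/124.71 = 0, so ∠QCT = 90°.

Therefore, the measure of angle ∠QCT = 90°.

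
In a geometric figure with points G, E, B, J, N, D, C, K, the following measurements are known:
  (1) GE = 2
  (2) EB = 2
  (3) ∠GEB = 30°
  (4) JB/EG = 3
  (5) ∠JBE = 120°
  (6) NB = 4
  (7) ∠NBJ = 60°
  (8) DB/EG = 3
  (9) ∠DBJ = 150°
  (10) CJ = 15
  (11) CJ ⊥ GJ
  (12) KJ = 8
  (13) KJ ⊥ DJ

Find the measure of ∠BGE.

Step 1: By the law of cosines on triangle GEB: GB² = 2² + 2² − 2·2·2·cos(30°) = 1.07, so GB ≈ 1.04.
Step 2: By the inverse law of cosines on triangle BGE: cos(∠BGE) = (1.04² + 2² − 2²) / (2·1.04·2) = 1.07/4.14 = 0.2588, so ∠BGE = 75°.

Therefore, the measure of angle ∠BGE = 75°.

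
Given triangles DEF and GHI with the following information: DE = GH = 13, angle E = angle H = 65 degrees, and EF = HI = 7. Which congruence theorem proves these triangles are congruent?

Consider the given information: DE = GH = 13, angle E = angle H = 65 degrees, and EF = HI = 7
This is not SSS or HL: SSS requires all three pairs of sides, but we don't have that. HL only applies to right triangles with matching hypotenuse and leg.
The correct criterion is SAS. Two pairs of corresponding sides and the included angle are equal (Side-Angle-Side).

SAS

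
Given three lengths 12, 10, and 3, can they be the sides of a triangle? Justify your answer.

Sort the sides: 3, 10, 12.
It suffices to check that the sum of the two smallest exceeds the largest:
3 + 10 = 13 > 12. ✓
Yes, a valid triangle can be formed.

Yes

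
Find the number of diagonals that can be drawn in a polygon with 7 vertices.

Total line segments between 7 vertices = C(7,2) = 21.
Subtract the 7 sides: 21 - 7 = 14 diagonals.

14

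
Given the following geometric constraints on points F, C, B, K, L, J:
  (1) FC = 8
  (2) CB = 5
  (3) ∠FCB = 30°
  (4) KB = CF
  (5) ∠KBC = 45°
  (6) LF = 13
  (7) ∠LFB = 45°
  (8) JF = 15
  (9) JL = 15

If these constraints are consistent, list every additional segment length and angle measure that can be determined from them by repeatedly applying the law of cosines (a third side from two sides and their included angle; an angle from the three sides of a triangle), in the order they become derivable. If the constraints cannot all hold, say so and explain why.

The constraints are consistent. Derivable facts, in order:
After 1 step:
- CK ≈ 5.69
- FB ≈ 4.44
- ∠FJL = 51.36°
- ∠FLJ = 64.32°
- ∠JFL = 64.32°
After 2 steps:
- BL ≈ 10.35
- ∠BCK = 96.62°
- ∠BFC = 34.26°
- ∠BKC = 38.38°
- ∠CBF = 115.74°
After 3 steps:
- ∠BLF = 17.66°
- ∠FBL = 117.34°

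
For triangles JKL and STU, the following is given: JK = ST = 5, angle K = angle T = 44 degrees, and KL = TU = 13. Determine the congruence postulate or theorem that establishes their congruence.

The given information provides:
JK = ST = 5, angle K = angle T = 44 degrees, and KL = TU = 13
This matches the SAS congruence theorem.
Two pairs of corresponding sides and the included angle are equal (Side-Angle-Side).

SAS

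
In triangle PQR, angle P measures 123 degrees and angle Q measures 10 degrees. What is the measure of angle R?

angle R = 180 - 123 - 10 = 47 degrees.

47 degrees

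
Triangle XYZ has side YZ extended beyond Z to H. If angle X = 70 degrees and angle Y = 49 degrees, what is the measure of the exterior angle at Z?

By the exterior angle theorem, an exterior angle of a triangle equals the sum of the two remote interior angles.
Exterior angle = angle X + angle Y
Exterior angle = 70 + 49 = 119 degrees

119 degrees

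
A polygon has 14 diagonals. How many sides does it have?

Using d = n(n - 3)/2, we solve 14 = n(n - 3)/2.
So n(n - 3) = 28.
Testing n = 7: 7 * 4 = 28 = 28. Correct.
The polygon has 7 sides.

7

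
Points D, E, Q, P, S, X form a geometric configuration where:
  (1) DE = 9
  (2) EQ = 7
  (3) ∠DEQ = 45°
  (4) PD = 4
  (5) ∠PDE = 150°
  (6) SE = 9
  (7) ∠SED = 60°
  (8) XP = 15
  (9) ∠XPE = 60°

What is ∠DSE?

Step 1: By the law of cosines on triangle SED: SD² = 9² + 9² − 2·9·9·cos(60°) = 81, so SD = 9.
Step 2: By the inverse law of cosines on triangle DSE: cos(∠DSE) = (9² + 9² − 9²) / (2·9·9) = 81/162 = 0.5, so ∠DSE = 60°.

Therefore, the measure of angle ∠DSE = 60°.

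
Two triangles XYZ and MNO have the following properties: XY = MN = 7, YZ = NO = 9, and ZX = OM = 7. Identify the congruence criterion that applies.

Consider the given information: XY = MN = 7, YZ = NO = 9, and ZX = OM = 7
This is not ASA or AAS: ASA requires two angles and the side between them. AAS requires two angles and a non-included side.
The correct criterion is SSS. All three pairs of corresponding sides are equal (Side-Side-Side).

SSS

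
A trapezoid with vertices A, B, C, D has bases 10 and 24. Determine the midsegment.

The midsegment (median) of a trapezoid connects the midpoints of the non-parallel sides.
Its length is the average of the two bases: (10 + 24) / 2 = 17.

17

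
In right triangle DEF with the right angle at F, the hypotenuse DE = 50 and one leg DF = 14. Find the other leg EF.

EF = sqrt(50^2 - 14^2) = sqrt(2304) = 48

48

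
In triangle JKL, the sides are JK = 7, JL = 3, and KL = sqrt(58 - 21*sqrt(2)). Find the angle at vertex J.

By the inverse law of cosines: cos(J) = (JK² + JL² - KL²) / (2 × JK × JL)
cos(J) = (7² + 3² - (sqrt(58 - 21*sqrt(2)))²) / (2 × 7 × 3)
cos(J) = (49 + 9 - (58 - 21*sqrt(2))) / 42
cos(J) = sqrt(2)/2
J = arccos(sqrt(2)/2) = 45°

45°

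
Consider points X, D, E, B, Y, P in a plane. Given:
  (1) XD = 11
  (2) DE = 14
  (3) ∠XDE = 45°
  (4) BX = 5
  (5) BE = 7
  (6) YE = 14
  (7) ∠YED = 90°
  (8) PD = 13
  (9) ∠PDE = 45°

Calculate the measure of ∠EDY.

Step 1: By the law of cosines on triangle DEY: DY² = 14² + 14² − 2·14·14·cos(90°) = 392, so DY = 14·√2.
Step 2: By the inverse law of cosines on triangle EDY: cos(∠EDY) = (14² + (14·√2)² − 14²) / (2·14·14·√2) = 392/554.37 = 0.7071, so ∠EDY = 45°.

Therefore, the measure of angle ∠EDY = 45°.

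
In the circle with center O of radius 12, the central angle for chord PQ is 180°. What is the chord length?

Chord length = 2r sin(θ/2)
= 2 × 12 × sin(180°/2)
= 2 × 12 × sin(90°)
= 24

24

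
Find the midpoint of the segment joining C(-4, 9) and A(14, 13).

M = ((x₁ + x₂)/2, (y₁ + y₂)/2)
= ((-4 + 14)/2, (9 + 13)/2)
= (10/2, 22/2) = (5, 11)

(5, 11)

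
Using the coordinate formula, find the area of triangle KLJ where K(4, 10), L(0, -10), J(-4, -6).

Using the Shoelace formula for a triangle:
Area = (1/2)|x0(y1 - y2) + x1(y2 - y0) + x2(y0 - y1)|
Area = (1/2)|4(-10 - -6) + 0(-6 - 10) + -4(10 - -10)|
Area = (1/2)|-16 + 0 + -80|
Area = (1/2)|-96|
Area = (1/2)(96)
Area = 48

48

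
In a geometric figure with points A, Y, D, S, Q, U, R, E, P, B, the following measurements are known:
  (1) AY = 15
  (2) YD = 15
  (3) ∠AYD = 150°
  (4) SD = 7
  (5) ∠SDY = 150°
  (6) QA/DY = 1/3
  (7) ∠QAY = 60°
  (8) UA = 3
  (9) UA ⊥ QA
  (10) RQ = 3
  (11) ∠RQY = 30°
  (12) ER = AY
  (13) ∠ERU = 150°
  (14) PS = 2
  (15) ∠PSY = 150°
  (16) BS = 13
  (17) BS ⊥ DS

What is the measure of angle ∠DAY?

Step 1: By the law of cosines on triangle AYD: AD² = 15² + 15² − 2·15·15·cos(150°) = 839.71, so AD ≈ 28.98.
Step 2: By the inverse law of cosines on triangle DAY: cos(∠DAY) = (28.98² + 15² − 15²) / (2·28.98·15) = 839.71/869.33 = 0.9659, so ∠DAY = 15°.

Therefore, the measure of angle ∠DAY = 15°.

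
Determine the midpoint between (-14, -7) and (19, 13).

M = ((x₁ + x₂)/2, (y₁ + y₂)/2)
= ((-14 + 19)/2, (-7 + 13)/2)
= (5/2, 6/2) = (5/2, 3)

(5/2, 3)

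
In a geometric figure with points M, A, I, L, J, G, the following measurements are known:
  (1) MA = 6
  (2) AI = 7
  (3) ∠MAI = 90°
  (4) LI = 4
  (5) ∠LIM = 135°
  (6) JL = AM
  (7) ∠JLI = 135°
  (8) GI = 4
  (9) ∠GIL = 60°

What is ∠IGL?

Step 1: By the law of cosines on triangle GIL: GL² = 4² + 4² − 2·4·4·cos(60°) = 16, so GL = 4.
Step 2: By the inverse law of cosines on triangle IGL: cos(∠IGL) = (4² + 4² − 4²) / (2·4·4) = 16/32 = 0.5, so ∠IGL = 60°.

Therefore, the measure of angle ∠IGL = 60°.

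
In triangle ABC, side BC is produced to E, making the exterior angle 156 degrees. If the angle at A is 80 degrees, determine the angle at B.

The exterior angle theorem states that an exterior angle equals the sum of the two non-adjacent interior angles.
So 156 = 80 + angle B, which gives angle B = 156 - 80 = 76 degrees.

76 degrees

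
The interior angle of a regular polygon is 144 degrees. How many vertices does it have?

Each interior angle of a regular n-gon is (n - 2) * 180 / n.
Setting this equal to 144:
(n - 2) * 180 / n = 144
Each exterior angle = 180 - 144 = 36 degrees.
Since exterior angles sum to 360: n = 360 / 36 = 10.

10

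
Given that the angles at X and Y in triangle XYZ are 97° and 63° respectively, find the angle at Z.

The interior angles sum to 180°: angle Z = 180 - 97 - 63 = 20°.
The triangle is obtuse (angles 97°, 63°, 20°).

20 degrees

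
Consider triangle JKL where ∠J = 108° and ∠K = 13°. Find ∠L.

Let angle L = x. Then 108 + 13 + x = 180.
x = 180 - 121 = 59 degrees.

59 degrees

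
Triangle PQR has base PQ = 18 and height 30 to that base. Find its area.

Area = (1/2)(18)(30) = 270

270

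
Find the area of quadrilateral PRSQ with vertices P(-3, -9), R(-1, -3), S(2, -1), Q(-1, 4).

The Shoelace formula works by pairing each vertex with the next (cycling back to the first).
For each pair, compute x_i*y_(i+1) - x_(i+1)*y_i:
  (-3*-3 - -1*-9) = 0
  (-1*-1 - 2*-3) = 7
  (2*4 - -1*-1) = 7
  (-1*-9 - -3*4) = 21
Taking half the absolute value of the total: Area = (1/2)(35) = 35/2.

35/2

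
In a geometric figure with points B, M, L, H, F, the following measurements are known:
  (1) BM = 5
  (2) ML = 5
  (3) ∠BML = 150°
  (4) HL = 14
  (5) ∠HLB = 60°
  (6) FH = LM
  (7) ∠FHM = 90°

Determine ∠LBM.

Step 1: By the law of cosines on triangle BML: BL² = 5² + 5² − 2·5·5·cos(150°) = 93.3, so BL ≈ 9.66.
Step 2: By the inverse law of cosines on triangle LBM: cos(∠LBM) = (9.66² + 5² − 5²) / (2·9.66·5) = 93.3/96.59 = 0.9659, so ∠LBM = 15°.

Therefore, the measure of angle ∠LBM = 15°.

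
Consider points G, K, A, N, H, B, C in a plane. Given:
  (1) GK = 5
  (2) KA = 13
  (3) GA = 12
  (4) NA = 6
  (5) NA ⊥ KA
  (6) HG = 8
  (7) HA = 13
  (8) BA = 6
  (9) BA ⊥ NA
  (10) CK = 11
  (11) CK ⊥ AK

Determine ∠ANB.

Step 1: By the law of cosines on triangle NAB: NB² = 6² + 6² − 2·6·6·cos(90°) = 72, so NB = 6·√2.
Step 2: By the inverse law of cosines on triangle ANB: cos(∠ANB) = (6² + (6·√2)² − 6²) / (2·6·6·√2) = 72/101.82 = 0.7071, so ∠ANB = 45°.

Therefore, the measure of angle ∠ANB = 45°.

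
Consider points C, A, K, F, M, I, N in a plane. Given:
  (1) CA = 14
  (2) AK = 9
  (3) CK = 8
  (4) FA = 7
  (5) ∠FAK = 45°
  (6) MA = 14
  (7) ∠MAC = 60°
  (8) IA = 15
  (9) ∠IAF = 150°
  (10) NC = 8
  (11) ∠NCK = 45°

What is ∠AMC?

Step 1: By the law of cosines on triangle MAC: MC² = 14² + 14² − 2·14·14·cos(60°) = 196, so MC = 14.
Step 2: By the inverse law of cosines on triangle AMC: cos(∠AMC) = (14² + 14² − 14²) / (2·14·14) = 196/392 = 0.5, so ∠AMC = 60°.

Therefore, the measure of angle ∠AMC = 60°.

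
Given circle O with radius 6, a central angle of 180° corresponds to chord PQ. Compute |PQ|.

Chord length = 2r sin(θ/2)
= 2 × 6 × sin(180°/2)
= 2 × 6 × sin(90°)
= 12

12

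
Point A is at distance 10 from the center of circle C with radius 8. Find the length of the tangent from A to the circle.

Let T be the point of tangency. Then CT ⊥ AT (radius ⊥ tangent).
In right triangle CTA: CA² = CT² + AT²
10² = 8² + AT²
AT² = 36, AT = 6

6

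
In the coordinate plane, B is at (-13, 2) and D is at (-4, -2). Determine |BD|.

d = sqrt((-4 - -13)^2 + (-2 - 2)^2)
d = sqrt(9^2 + -4^2)
d = sqrt(81 + 16)
d = sqrt(97)

sqrt(97)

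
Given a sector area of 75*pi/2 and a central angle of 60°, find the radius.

The sector covers 60°/360° = 1/6 of the full circle.
Full circle area = 75*pi/2 / 1/6 = 225*pi.
Since full area = πr², we get r² = 225*pi/π = 225, so r = 15.

15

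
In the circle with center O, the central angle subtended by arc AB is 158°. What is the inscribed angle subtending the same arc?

By the inscribed angle theorem, the inscribed angle is half the central angle.
Inscribed angle = 158° / 2 = 79°

79°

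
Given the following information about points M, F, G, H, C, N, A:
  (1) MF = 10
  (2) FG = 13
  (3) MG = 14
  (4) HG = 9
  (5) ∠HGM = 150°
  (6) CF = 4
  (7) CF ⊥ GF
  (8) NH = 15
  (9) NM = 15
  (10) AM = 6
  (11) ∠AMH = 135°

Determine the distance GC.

Step 1: By the law of cosines on triangle GFC: GC² = 13² + 4² − 2·13·4·cos(90°) = 185, so GC = √185.

Therefore, the length of GC = √185.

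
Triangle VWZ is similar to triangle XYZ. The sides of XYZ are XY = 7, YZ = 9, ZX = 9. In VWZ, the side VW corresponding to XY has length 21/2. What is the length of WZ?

Similar triangles have proportional sides. Setting up the proportion:
VW / XY = WZ / YZ
21/2 / 7 = WZ / 9
WZ = 9 * 21/2 / 7 = 27/2.

27/2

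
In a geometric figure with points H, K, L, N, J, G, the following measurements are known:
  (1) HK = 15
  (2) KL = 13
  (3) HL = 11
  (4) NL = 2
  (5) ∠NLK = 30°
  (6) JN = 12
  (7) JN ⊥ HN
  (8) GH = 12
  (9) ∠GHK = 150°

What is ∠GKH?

Step 1: By the law of cosines on triangle KHG: KG² = 15² + 12² − 2·15·12·cos(150°) = 680.77, so KG ≈ 26.09.
Step 2: By the inverse law of cosines on triangle GKH: cos(∠GKH) = (26.09² + 15² − 12²) / (2·26.09·15) = 761.77/782.75 = 0.9732, so ∠GKH = 13.29°.

Therefore, the measure of angle ∠GKH = 13.29°.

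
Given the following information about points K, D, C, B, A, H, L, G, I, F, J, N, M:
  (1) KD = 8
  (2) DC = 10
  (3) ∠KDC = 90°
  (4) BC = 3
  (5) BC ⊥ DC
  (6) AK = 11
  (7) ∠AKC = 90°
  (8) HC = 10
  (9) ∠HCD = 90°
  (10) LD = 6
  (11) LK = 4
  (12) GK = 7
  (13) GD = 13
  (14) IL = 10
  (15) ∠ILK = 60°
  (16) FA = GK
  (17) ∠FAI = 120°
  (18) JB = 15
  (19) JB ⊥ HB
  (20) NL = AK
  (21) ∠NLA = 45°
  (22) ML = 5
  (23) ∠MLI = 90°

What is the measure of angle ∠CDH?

Step 1: By the law of cosines on triangle DCH: DH² = 10² + 10² − 2·10·10·cos(90°) = 200, so DH = 10·√2.
Step 2: By the inverse law of cosines on triangle CDH: cos(∠CDH) = (10² + (10·√2)² − 10²) / (2·10·10·√2) = 200/282.84 = 0.7071, so ∠CDH = 45°.

Therefore, the measure of angle ∠CDH = 45°.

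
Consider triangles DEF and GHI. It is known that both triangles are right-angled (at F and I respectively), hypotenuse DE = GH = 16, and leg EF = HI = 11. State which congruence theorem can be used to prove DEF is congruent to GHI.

Consider the given information: both triangles are right-angled (at F and I respectively), hypotenuse DE = GH = 16, and leg EF = HI = 11
This is not ASA or AAS: ASA requires two angles and the side between them. AAS requires two angles and a non-included side.
The correct criterion is HL. The hypotenuse and one leg of two right triangles are equal (Hypotenuse-Leg).

HL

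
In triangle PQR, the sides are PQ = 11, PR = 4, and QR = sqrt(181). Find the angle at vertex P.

When all three sides of a triangle are known, the law of cosines can be rearranged to find any angle.
cos(C) = (a² + b² - c²) / (2ab) gives cos(P) = -1/2.
Taking the inverse cosine: P = 120°.

120°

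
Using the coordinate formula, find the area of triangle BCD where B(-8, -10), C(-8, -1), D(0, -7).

The Shoelace formula computes the area from vertex coordinates by summing cross products.
For vertices (-8,-10), (-8,-1), (0,-7):
Signed sum = -8*-1 - -8*-10 + -8*-7 - 0*-1 + 0*-10 - -8*-7
= -72 + 56 + -56 = -72
Area = (1/2)|-72| = 36.

36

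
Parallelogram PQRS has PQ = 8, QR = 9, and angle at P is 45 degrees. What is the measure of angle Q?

In a parallelogram, consecutive angles are supplementary (sum to 180°).
angle Q = 180 - angle P
angle Q = 180 - 45
angle Q = 135 degrees

135 degrees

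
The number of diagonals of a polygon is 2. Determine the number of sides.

Using d = n(n - 3)/2, we solve 2 = n(n - 3)/2.
So n(n - 3) = 4.
Testing n = 4: 4 * 1 = 4 = 4. Correct.
The polygon has 4 sides.

4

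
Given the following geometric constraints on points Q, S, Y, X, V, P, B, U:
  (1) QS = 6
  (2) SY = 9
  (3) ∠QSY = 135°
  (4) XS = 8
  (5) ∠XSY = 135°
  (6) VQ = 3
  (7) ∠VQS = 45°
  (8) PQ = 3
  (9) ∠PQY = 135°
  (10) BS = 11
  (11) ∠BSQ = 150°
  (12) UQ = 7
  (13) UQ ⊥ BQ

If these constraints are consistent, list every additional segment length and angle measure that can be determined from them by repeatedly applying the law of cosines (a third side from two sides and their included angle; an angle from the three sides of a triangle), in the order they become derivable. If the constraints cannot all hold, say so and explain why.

The constraints are consistent. Derivable facts, in order:
After 1 step:
- QB ≈ 16.47
- QY ≈ 13.91
- SV ≈ 4.42
- YX ≈ 15.71
After 2 steps:
- BU ≈ 17.9
- YP ≈ 16.17
- ∠BQS = 19.51°
- ∠QBS = 10.49°
- ∠QSV = 28.68°
- ∠QVS = 106.32°
- ∠QYS = 17.76°
- ∠SQY = 27.24°
- ∠SXY = 23.9°
- ∠SYX = 21.1°
After 3 steps:
- ∠BUQ = 66.98°
- ∠PYQ = 7.54°
- ∠QBU = 23.02°
- ∠QPY = 37.46°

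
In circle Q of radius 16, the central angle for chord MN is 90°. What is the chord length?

Chord length = 2r sin(θ/2)
= 2 × 16 × sin(90°/2)
= 2 × 16 × sin(45°)
= 16*sqrt(2)

16*sqrt(2)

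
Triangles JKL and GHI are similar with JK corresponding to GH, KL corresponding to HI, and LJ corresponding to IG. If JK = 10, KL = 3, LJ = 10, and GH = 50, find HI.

k = 50/10 = 5. HI = 5 * 3 = 15.

15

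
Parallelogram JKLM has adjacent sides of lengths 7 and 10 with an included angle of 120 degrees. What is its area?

Area = 7 * 10 * sin(120°) = 70 * sqrt(3)/2 = 35*sqrt(3)

35*sqrt(3)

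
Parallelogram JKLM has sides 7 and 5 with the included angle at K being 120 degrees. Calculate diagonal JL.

Law of cosines: d^2 = 7^2 + 5^2 - 2(7)(5)cos(120°) = 109, so d = sqrt(109).

sqrt(109)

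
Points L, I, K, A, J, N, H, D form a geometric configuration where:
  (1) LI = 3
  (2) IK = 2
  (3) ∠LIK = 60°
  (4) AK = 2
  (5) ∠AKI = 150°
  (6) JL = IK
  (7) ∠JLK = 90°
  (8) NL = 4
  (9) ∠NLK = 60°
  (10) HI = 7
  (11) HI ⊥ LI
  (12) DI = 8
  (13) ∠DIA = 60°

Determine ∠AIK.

Step 1: By the law of cosines on triangle IKA: IA² = 2² + 2² − 2·2·2·cos(150°) = 14.93, so IA ≈ 3.86.
Step 2: By the inverse law of cosines on triangle AIK: cos(∠AIK) = (3.86² + 2² − 2²) / (2·3.86·2) = 14.93/15.45 = 0.9659, so ∠AIK = 15°.

Therefore, the measure of angle ∠AIK = 15°.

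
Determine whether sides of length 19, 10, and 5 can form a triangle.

No.
The triangle inequality is violated: 10 + 5 = 15 ≤ 19.
These lengths cannot form a triangle.

No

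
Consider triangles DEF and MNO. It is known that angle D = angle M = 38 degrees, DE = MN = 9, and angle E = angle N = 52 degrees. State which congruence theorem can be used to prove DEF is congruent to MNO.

The given information matches ASA: Two pairs of corresponding angles and the included side are equal (Angle-Side-Angle).

ASA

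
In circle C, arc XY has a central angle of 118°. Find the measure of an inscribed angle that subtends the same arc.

An inscribed angle intercepts an arc from a point on the circle, while the central angle intercepts the same arc from the center.
The inscribed angle is always half the central angle: 118° / 2 = 59°.

59°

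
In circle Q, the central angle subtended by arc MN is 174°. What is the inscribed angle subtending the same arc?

Inscribed angle = 174° / 2 = 87° (inscribed angle theorem).

87°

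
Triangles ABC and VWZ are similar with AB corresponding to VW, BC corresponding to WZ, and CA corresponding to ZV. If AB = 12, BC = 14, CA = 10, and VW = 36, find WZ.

k = 36/12 = 3. WZ = 3 * 14 = 42.

42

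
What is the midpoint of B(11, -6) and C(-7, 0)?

The midpoint is the point halfway along the segment.
Move half the horizontal distance: 11 + (-7 - 11)/2 = 11 + -18/2 = 2
Move half the vertical distance: -6 + (0 - -6)/2 = -6 + 6/2 = -3
Midpoint = (2, -3)

(2, -3)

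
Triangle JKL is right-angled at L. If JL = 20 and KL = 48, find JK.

JK = sqrt(20^2 + 48^2) = sqrt(2704) = 52

52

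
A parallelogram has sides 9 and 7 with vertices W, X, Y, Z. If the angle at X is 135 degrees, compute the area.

The area of a parallelogram equals the product of two adjacent sides times the sine of the included angle.
This is because the height equals 7 * sin(135°) = 7*sqrt(2)/2.
Area = 9 * 7*sqrt(2)/2 = 63*sqrt(2)/2

63*sqrt(2)/2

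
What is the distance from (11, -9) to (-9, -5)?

d = sqrt((-20)^2 + (4)^2) = sqrt(416) = 4*sqrt(26)

4*sqrt(26)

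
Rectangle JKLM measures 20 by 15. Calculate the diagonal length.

Using the Pythagorean theorem:
d² = 20² + 15² = 400 + 225 = 625
d = sqrt(625) = 25

25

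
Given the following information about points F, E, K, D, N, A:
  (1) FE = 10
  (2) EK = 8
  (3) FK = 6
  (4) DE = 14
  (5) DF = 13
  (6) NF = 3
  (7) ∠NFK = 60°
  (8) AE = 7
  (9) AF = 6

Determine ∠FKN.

Step 1: By the law of cosines on triangle KFN: KN² = 6² + 3² − 2·6·3·cos(60°) = 27, so KN = 3·√3.
Step 2: By the inverse law of cosines on triangle FKN: cos(∠FKN) = (6² + (3·√3)² − 3²) / (2·6·3·√3) = 54/62.35 = 0.866, so ∠FKN = 30°.

Therefore, the measure of angle ∠FKN = 30°.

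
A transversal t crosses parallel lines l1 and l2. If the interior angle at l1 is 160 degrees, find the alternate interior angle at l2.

Alternate interior angles lie on opposite sides of the transversal, between the parallel lines.
By the alternate interior angle theorem, they are equal: 160 degrees.

160 degrees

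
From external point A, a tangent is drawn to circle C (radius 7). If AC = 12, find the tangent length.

Let T be the point of tangency. Then CT ⊥ AT (radius ⊥ tangent).
In right triangle CTA: CA² = CT² + AT²
12² = 7² + AT²
AT² = 95, AT = sqrt(95)

sqrt(95)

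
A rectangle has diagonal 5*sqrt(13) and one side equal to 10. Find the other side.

The diagonal of a rectangle forms a right triangle with the two sides.
Rearranging the Pythagorean theorem: missing side = sqrt(d^2 - known^2).
= sqrt(325 - 100) = sqrt(225) = 15.

15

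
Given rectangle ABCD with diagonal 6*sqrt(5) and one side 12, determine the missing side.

Using the Pythagorean theorem: d^2 = a^2 + b^2
b^2 = d^2 - a^2
b^2 = 180 - 144
b^2 = 36
b = sqrt(36) = 6

6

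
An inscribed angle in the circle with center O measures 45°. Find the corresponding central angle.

The inscribed angle theorem states that a central angle is always twice any inscribed angle that subtends the same arc.
Since the inscribed angle is 45°, the central angle = 2 × 45° = 90°.

90°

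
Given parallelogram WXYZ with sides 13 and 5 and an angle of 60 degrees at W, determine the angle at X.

In a parallelogram, consecutive angles are supplementary (sum to 180°).
angle X = 180 - angle W
angle X = 180 - 60
angle X = 120 degrees

120 degrees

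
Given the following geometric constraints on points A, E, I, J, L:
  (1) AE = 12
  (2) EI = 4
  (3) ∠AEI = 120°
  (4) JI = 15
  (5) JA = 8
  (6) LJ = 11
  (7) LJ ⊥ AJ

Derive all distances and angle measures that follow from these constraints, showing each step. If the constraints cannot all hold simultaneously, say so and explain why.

The constraints are consistent.

Step 1: From AE = 12, EI = 4, and ∠AEI = 120°, by the law of cosines:
  AI² = AE² + EI² - 2·AE·EI·cos(120°) = 144 + 16 + 48 = 208
  AI = 4·√13

Step 2: From AJ = 8, JL = 11, and ∠AJL = 90°, by the law of cosines:
  AL² = AJ² + JL² - 2·AJ·JL·cos(90°) = 64 + 121 - 0 = 185
  AL = √185

Step 3: From AE = 12, AI = 4·√13, EI = 4, by the inverse law of cosines:
  cos(∠EAI) = (AE² + AI² - EI²) / (2·AE·AI)
  ∠EAI = 13.9°

Step 4: From AI = 4·√13, AJ = 8, IJ = 15, by the inverse law of cosines:
  cos(∠IAJ) = (AI² + AJ² - IJ²) / (2·AI·AJ)
  ∠IAJ = 78.25°

Step 5: From AJ = 8, AL = √185, JL = 11, by the inverse law of cosines:
  cos(∠JAL) = (AJ² + AL² - JL²) / (2·AJ·AL)
  ∠JAL = 53.97°

Step 6: From IA = 4·√13, IE = 4, AE = 12, by the inverse law of cosines:
  cos(∠AIE) = (IA² + IE² - AE²) / (2·IA·IE)
  ∠AIE = 46.1°

Step 7: From IA = 4·√13, IJ = 15, AJ = 8, by the inverse law of cosines:
  cos(∠AIJ) = (IA² + IJ² - AJ²) / (2·IA·IJ)
  ∠AIJ = 31.48°

Step 8: From JA = 8, JI = 15, AI = 4·√13, by the inverse law of cosines:
  cos(∠AJI) = (JA² + JI² - AI²) / (2·JA·JI)
  ∠AJI = 70.28°

Step 9: From LA = √185, LJ = 11, AJ = 8, by the inverse law of cosines:
  cos(∠ALJ) = (LA² + LJ² - AJ²) / (2·LA·LJ)
  ∠ALJ = 36.03°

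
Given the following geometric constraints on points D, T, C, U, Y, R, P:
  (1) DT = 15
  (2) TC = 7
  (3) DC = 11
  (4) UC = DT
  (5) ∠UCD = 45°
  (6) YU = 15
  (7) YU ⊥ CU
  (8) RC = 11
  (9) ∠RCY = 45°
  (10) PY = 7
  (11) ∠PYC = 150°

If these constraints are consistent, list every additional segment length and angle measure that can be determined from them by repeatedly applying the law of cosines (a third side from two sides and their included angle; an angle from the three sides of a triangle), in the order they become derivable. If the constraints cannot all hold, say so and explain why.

The constraints are consistent. Derivable facts, in order:
After 1 step:
- CY = 15·√2
- DU ≈ 10.61
- ∠CDT = 25.84°
- ∠CTD = 43.23°
- ∠DCT = 110.92°
After 2 steps:
- CP ≈ 27.5
- YR ≈ 15.52
- ∠CDU = 87.88°
- ∠CUD = 47.12°
- ∠CYU = 45°
- ∠UCY = 45°
After 3 steps:
- ∠CPY = 22.69°
- ∠CRY = 104.93°
- ∠CYR = 30.07°
- ∠PCY = 7.31°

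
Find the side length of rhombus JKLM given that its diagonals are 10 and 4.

In a rhombus, the diagonals bisect each other perpendicularly, creating four congruent right triangles.
Each triangle has legs 5 (half of 10) and 2 (half of 4).
The hypotenuse of each right triangle is a side of the rhombus:
side = sqrt(5^2 + 2^2) = sqrt(29)

sqrt(29)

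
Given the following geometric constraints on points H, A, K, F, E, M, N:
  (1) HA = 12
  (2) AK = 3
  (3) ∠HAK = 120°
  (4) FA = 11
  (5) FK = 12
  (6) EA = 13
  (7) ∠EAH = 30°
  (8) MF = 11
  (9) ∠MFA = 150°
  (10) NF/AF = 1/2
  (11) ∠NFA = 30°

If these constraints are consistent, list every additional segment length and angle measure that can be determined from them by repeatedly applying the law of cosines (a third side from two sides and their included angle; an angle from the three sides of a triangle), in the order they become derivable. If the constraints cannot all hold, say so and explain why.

The constraints are consistent. Derivable facts, in order:
After 1 step:
- AM ≈ 21.25
- AN ≈ 6.82
- HE ≈ 6.54
- HK = 3·√21
- ∠AFK = 14.14°
- ∠AKF = 63.61°
- ∠FAK = 102.25°
After 2 steps:
- ∠AEH = 66.51°
- ∠AHE = 83.49°
- ∠AHK = 10.89°
- ∠AKH = 49.11°
- ∠AMF = 15°
- ∠ANF = 126.21°
- ∠FAM = 15°
- ∠FAN = 23.79°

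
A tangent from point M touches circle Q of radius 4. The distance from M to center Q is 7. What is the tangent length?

tangent = √(d² - r²) = √(7² - 4²) = √(49 - 16) = √33 = sqrt(33)

sqrt(33)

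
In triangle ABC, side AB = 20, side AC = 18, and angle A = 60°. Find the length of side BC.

By the law of cosines: BC^2 = AB^2 + AC^2 - 2*AB*AC*cos(A)
BC^2 = 20^2 + 18^2 - 2*20*18*cos(60°)
BC^2 = 400 + 324 - 720*(1/2)
BC^2 = 364
BC = 2*sqrt(91)

2*sqrt(91)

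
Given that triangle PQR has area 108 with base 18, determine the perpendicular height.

Rearranging the area formula Area = (1/2) * base * height:
height = 2 * Area / base = 2 * 108 / 18 = 12.

12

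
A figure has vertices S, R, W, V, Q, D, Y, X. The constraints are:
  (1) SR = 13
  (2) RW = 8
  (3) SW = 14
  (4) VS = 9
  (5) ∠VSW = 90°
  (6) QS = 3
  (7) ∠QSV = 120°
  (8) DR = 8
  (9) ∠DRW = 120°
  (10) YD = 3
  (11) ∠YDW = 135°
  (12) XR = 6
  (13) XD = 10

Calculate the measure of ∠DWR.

Step 1: By the law of cosines on triangle WRD: WD² = 8² + 8² − 2·8·8·cos(120°) = 192, so WD = 8·√3.
Step 2: By the inverse law of cosines on triangle DWR: cos(∠DWR) = ((8·√3)² + 8² − 8²) / (2·8·√3·8) = 192/221.7 = 0.866, so ∠DWR = 30°.

Therefore, the measure of angle ∠DWR = 30°.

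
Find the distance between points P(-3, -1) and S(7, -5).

d = sqrt((10)^2 + (-4)^2) = sqrt(116) = 2*sqrt(29)

2*sqrt(29)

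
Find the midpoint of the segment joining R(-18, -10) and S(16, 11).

The midpoint is the point halfway along the segment.
Move half the horizontal distance: -18 + (16 - -18)/2 = -18 + 34/2 = -1
Move half the vertical distance: -10 + (11 - -10)/2 = -10 + 21/2 = 1/2
Midpoint = (-1, 1/2)

(-1, 1/2)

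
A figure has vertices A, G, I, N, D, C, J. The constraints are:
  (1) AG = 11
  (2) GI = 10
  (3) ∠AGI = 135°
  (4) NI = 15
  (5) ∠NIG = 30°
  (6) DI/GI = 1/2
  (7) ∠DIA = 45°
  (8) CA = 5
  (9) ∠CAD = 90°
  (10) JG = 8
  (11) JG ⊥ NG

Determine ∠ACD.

From the given relations: DI = 1/2·GI = 1/2·10 = 5.
Step 1: By the law of cosines on triangle AGI: AI² = 11² + 10² − 2·11·10·cos(135°) = 376.56, so AI ≈ 19.41.
Step 2: By the law of cosines on triangle DIA: DA² = 5² + 19.41² − 2·5·19.41·cos(45°) = 264.35, so DA ≈ 16.26.
Step 3: By the law of cosines on triangle CAD: CD² = 5² + 16.26² − 2·5·16.26·cos(90°) = 289.35, so CD ≈ 17.01.
Step 4: By the inverse law of cosines on triangle ACD: cos(∠ACD) = (5² + 17.01² − 16.26²) / (2·5·17.01) = 50/170.1 = 0.2939, so ∠ACD = 72.91°.

Therefore, the measure of angle ∠ACD = 72.91°.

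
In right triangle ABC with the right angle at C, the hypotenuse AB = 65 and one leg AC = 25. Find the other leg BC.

BC = sqrt(65^2 - 25^2) = sqrt(3600) = 60

60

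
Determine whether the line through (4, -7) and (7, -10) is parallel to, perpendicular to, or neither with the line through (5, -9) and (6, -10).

Slope of line 1: m1 = (-10 - -7)/(7 - 4) = -3/3 = -1
Slope of line 2: m2 = (-10 - -9)/(6 - 5) = -1/1 = -1
Two lines are parallel if and only if they have equal slopes (or both are vertical).
Here m1 = m2 = -1, confirming the lines are parallel.

Parallel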